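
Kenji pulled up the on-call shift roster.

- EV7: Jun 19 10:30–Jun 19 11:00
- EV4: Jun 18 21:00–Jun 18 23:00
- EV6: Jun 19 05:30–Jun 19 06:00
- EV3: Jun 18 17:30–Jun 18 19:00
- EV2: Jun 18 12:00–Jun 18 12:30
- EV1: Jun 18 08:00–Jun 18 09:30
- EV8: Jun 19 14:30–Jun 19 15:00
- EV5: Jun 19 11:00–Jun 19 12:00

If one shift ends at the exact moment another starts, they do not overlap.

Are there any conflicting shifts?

No

Sorted by start: EV1, EV2, EV3, EV4, EV6, EV7, EV5, EV8.
EV2 starts after EV1 ends, so nothing later overlaps EV1 either.
EV3 starts after EV2 ends, so nothing later overlaps EV2 either.
EV4 starts after EV3 ends, so nothing later overlaps EV3 either.
EV6 starts after EV4 ends, so nothing later overlaps EV4 either.
EV7 starts after EV6 ends, so nothing later overlaps EV6 either.
EV5 starts exactly when EV7 ends (back-to-back, no overlap), so nothing later overlaps EV7 either.
EV8 starts after EV5 ends.
Every pair is clear; the schedule has no overlaps.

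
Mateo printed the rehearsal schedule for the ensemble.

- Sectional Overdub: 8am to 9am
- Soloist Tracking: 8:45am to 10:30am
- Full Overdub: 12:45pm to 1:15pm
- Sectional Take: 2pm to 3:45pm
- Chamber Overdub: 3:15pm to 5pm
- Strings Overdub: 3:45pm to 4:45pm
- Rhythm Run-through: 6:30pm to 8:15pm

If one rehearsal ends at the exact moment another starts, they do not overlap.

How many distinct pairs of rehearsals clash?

Sorted by start: Sectional Overdub, Soloist Tracking, Full Overdub, Sectional Take, Chamber Overdub, Strings Overdub, Rhythm Run-through.
Soloist Tracking starts before Sectional Overdub ends → Sectional Overdub and Soloist Tracking overlap.
Full Overdub starts after Sectional Overdub ends — done with Sectional Overdub.
Full Overdub starts after Soloist Tracking ends — done with Soloist Tracking.
Sectional Take starts after Full Overdub ends — done with Full Overdub.
Chamber Overdub starts before Sectional Take ends → Sectional Take and Chamber Overdub overlap.
Strings Overdub starts exactly when Sectional Take ends (back-to-back, no overlap) — done with Sectional Take.
Strings Overdub starts before Chamber Overdub ends → Chamber Overdub and Strings Overdub overlap.
Rhythm Run-through starts after Chamber Overdub ends.
Rhythm Run-through starts after Strings Overdub ends.
Overlapping pairs: Chamber Overdub & Sectional Take, Chamber Overdub & Strings Overdub, Sectional Overdub & Soloist Tracking — 3 in total.

3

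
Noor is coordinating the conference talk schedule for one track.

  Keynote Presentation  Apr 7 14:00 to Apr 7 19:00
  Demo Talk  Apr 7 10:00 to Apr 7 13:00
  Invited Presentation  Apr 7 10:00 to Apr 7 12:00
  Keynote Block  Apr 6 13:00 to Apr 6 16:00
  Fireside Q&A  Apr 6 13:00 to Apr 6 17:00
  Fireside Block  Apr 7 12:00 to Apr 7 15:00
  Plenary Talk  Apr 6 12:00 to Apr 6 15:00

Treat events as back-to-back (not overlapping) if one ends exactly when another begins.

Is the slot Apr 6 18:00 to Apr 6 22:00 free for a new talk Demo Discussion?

Yes — the slot is free

Plenary Talk: ends Apr 6 15:00 at or before Demo Discussion starts Apr 6 18:00 → clear.
Keynote Block: ends Apr 6 16:00 at or before Demo Discussion starts Apr 6 18:00 → clear.
Fireside Q&A: ends Apr 6 17:00 at or before Demo Discussion starts Apr 6 18:00 → clear.
Invited Presentation: starts Apr 7 10:00 at or after Demo Discussion ends Apr 6 22:00 → clear.
Demo Talk: starts Apr 7 10:00 at or after Demo Discussion ends Apr 6 22:00 → clear.
Fireside Block: starts Apr 7 12:00 at or after Demo Discussion ends Apr 6 22:00 → clear.
Keynote Presentation: starts Apr 7 14:00 at or after Demo Discussion ends Apr 6 22:00 → clear.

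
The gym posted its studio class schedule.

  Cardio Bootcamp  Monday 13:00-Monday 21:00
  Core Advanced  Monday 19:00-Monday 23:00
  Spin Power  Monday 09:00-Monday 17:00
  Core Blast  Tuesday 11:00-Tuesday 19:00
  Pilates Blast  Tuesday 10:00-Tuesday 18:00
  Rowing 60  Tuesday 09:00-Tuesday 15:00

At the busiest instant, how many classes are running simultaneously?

3

Walk through starts and ends in time order (an end at T is processed before a start at T):
Monday 09:00 start Spin Power → 1
Monday 13:00 start Cardio Bootcamp → 2
Monday 17:00 end Spin Power → 1
Monday 19:00 start Core Advanced → 2
Monday 21:00 end Cardio Bootcamp → 1
Monday 23:00 end Core Advanced → 0
Tuesday 09:00 start Rowing 60 → 1
Tuesday 10:00 start Pilates Blast → 2
Tuesday 11:00 start Core Blast → 3
Tuesday 15:00 end Rowing 60 → 2
Tuesday 18:00 end Pilates Blast → 1
Tuesday 19:00 end Core Blast → 0
Peak is 3, at Tuesday 11:00 (Core Blast, Pilates Blast, Rowing 60).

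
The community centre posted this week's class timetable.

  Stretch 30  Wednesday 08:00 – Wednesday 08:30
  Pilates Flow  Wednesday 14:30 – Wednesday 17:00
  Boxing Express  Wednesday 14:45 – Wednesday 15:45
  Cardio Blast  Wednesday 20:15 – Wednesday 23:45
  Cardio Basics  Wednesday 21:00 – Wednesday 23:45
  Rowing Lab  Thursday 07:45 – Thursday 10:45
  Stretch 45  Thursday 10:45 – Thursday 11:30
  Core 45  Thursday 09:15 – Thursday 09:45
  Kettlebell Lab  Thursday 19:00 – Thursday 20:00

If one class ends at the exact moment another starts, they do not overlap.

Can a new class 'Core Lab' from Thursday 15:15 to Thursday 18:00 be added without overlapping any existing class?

Yes — the slot is free

Stretch 30: ends Wednesday 08:30 at or before Core Lab starts Thursday 15:15 → clear.
Pilates Flow: ends Wednesday 17:00 at or before Core Lab starts Thursday 15:15 → clear.
Boxing Express: ends Wednesday 15:45 at or before Core Lab starts Thursday 15:15 → clear.
Cardio Blast: ends Wednesday 23:45 at or before Core Lab starts Thursday 15:15 → clear.
Cardio Basics: ends Wednesday 23:45 at or before Core Lab starts Thursday 15:15 → clear.
Rowing Lab: ends Thursday 10:45 at or before Core Lab starts Thursday 15:15 → clear.
Core 45: ends Thursday 09:45 at or before Core Lab starts Thursday 15:15 → clear.
Stretch 45: ends Thursday 11:30 at or before Core Lab starts Thursday 15:15 → clear.
Kettlebell Lab: starts Thursday 19:00 at or after Core Lab ends Thursday 18:00 → clear.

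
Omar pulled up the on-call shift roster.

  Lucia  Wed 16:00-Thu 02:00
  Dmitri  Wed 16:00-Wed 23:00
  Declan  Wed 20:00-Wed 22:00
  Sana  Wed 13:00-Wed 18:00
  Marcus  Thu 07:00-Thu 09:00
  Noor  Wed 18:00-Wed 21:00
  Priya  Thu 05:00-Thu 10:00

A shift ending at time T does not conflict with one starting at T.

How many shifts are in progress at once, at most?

4

Sort all start/end points and keep a running count:
Wed 13:00 start Sana → 1
Wed 16:00 start Dmitri → 2
Wed 16:00 start Lucia → 3
Wed 18:00 end Sana → 2
Wed 18:00 start Noor → 3
Wed 20:00 start Declan → 4
Wed 21:00 end Noor → 3
Wed 22:00 end Declan → 2
Wed 23:00 end Dmitri → 1
Thu 02:00 end Lucia → 0
Thu 05:00 start Priya → 1
Thu 07:00 start Marcus → 2
Thu 09:00 end Marcus → 1
Thu 10:00 end Priya → 0
Peak is 4, at Wed 20:00 (Declan, Dmitri, Lucia, Noor).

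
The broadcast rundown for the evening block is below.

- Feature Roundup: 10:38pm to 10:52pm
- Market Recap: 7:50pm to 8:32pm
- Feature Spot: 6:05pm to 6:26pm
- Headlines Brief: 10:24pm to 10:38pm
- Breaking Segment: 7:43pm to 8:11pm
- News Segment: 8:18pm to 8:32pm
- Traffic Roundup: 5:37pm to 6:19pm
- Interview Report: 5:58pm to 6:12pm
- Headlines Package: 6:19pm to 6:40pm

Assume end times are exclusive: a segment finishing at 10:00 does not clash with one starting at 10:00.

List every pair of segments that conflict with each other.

Sorted by start: Traffic Roundup, Interview Report, Feature Spot, Headlines Package, Breaking Segment, Market Recap, News Segment, Headlines Brief, Feature Roundup.
Interview Report starts before Traffic Roundup ends → Traffic Roundup and Interview Report overlap.
Feature Spot starts before Traffic Roundup ends → Traffic Roundup and Feature Spot overlap.
Headlines Package starts exactly when Traffic Roundup ends (back-to-back, no overlap) — done with Traffic Roundup.
Feature Spot starts before Interview Report ends → Interview Report and Feature Spot overlap.
Headlines Package starts after Interview Report ends — done with Interview Report.
Headlines Package starts before Feature Spot ends → Feature Spot and Headlines Package overlap.
Breaking Segment starts after Feature Spot ends — done with Feature Spot.
Breaking Segment starts after Headlines Package ends — done with Headlines Package.
Market Recap starts before Breaking Segment ends → Breaking Segment and Market Recap overlap.
News Segment starts after Breaking Segment ends — done with Breaking Segment.
News Segment starts before Market Recap ends → Market Recap and News Segment overlap.
Headlines Brief starts after Market Recap ends — done with Market Recap.
Headlines Brief starts after News Segment ends — done with News Segment.
Feature Roundup starts exactly when Headlines Brief ends (back-to-back, no overlap).

Breaking Segment & Market Recap, Feature Spot & Headlines Package, Feature Spot & Interview Report, Feature Spot & Traffic Roundup, Interview Report & Traffic Roundup, Market Recap & News Segment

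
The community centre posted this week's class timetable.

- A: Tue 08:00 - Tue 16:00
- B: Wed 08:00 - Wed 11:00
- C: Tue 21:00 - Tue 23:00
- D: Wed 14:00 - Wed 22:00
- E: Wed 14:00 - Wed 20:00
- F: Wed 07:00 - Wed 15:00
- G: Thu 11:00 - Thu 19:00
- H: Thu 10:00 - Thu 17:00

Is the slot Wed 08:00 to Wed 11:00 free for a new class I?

No — it overlaps B, F

A: ends Tue 16:00 at or before I starts Wed 08:00 → clear.
C: ends Tue 23:00 at or before I starts Wed 08:00 → clear.
F: starts Wed 07:00 before I ends Wed 11:00, and ends Wed 15:00 after I starts Wed 08:00 → overlap.
B: starts Wed 08:00 before I ends Wed 11:00, and ends Wed 11:00 after I starts Wed 08:00 → overlap.
D: starts Wed 14:00 at or after I ends Wed 11:00 → clear.
E: starts Wed 14:00 at or after I ends Wed 11:00 → clear.
H: starts Thu 10:00 at or after I ends Wed 11:00 → clear.
G: starts Thu 11:00 at or after I ends Wed 11:00 → clear.
I overlaps B, F.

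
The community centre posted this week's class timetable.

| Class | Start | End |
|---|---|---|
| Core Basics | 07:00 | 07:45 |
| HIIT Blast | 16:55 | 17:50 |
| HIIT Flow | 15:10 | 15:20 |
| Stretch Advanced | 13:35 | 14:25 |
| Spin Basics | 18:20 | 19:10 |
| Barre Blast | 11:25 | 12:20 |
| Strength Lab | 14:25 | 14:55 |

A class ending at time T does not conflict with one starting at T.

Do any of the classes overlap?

No

Sorted by start: Core Basics, Barre Blast, Stretch Advanced, Strength Lab, HIIT Flow, HIIT Blast, Spin Basics.
Barre Blast starts after Core Basics ends, so nothing later overlaps Core Basics either.
Stretch Advanced starts after Barre Blast ends, so nothing later overlaps Barre Blast either.
Strength Lab starts exactly when Stretch Advanced ends (back-to-back, no overlap), so nothing later overlaps Stretch Advanced either.
HIIT Flow starts after Strength Lab ends, so nothing later overlaps Strength Lab either.
HIIT Blast starts after HIIT Flow ends, so nothing later overlaps HIIT Flow either.
Spin Basics starts after HIIT Blast ends.
Every pair is clear; the schedule has no overlaps.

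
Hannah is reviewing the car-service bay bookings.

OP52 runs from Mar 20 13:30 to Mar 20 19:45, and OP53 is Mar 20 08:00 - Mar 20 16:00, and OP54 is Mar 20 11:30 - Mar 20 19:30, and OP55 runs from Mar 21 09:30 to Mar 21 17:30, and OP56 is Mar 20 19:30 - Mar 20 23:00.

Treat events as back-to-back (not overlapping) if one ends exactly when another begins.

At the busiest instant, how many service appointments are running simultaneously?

3

Walk through starts and ends in time order (an end at T is processed before a start at T):
Mar 20 08:00 start OP53 → 1
Mar 20 11:30 start OP54 → 2
Mar 20 13:30 start OP52 → 3
Mar 20 16:00 end OP53 → 2
Mar 20 19:30 end OP54 → 1
Mar 20 19:30 start OP56 → 2
Mar 20 19:45 end OP52 → 1
Mar 20 23:00 end OP56 → 0
Mar 21 09:30 start OP55 → 1
Mar 21 17:30 end OP55 → 0
Peak is 3, at Mar 20 13:30 (OP52, OP53, OP54).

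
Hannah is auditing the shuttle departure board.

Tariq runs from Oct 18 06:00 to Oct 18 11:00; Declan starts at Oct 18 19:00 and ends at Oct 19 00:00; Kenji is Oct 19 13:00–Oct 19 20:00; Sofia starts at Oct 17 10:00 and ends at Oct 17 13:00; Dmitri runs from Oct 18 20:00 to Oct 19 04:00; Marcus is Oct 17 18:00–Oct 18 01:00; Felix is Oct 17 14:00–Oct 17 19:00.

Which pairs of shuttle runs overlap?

Declan & Dmitri, Felix & Marcus

Two intervals overlap when each starts before the other ends.
Sorted by start: Sofia, Felix, Marcus, Tariq, Declan, Dmitri, Kenji.
Felix starts after Sofia ends — done with Sofia.
Marcus starts before Felix ends → Felix and Marcus overlap.
Tariq starts after Felix ends — done with Felix.
Tariq starts after Marcus ends — done with Marcus.
Declan starts after Tariq ends — done with Tariq.
Dmitri starts before Declan ends → Declan and Dmitri overlap.
Kenji starts after Declan ends.
Kenji starts after Dmitri ends.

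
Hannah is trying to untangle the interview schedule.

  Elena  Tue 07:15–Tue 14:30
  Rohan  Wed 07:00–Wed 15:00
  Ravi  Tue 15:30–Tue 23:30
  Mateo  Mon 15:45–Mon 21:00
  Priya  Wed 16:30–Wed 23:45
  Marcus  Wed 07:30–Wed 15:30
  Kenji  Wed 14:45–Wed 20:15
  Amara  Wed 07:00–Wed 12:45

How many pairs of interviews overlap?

6

Check each pair: they overlap iff neither finishes before the other starts.
Sorted by start: Mateo, Elena, Ravi, Rohan, Amara, Marcus, Kenji, Priya.
Elena starts after Mateo ends, so nothing later overlaps Mateo either.
Ravi starts after Elena ends, so nothing later overlaps Elena either.
Rohan starts after Ravi ends, so nothing later overlaps Ravi either.
Amara starts before Rohan ends → Rohan and Amara overlap.
Marcus starts before Rohan ends → Rohan and Marcus overlap.
Kenji starts before Rohan ends → Rohan and Kenji overlap.
Priya starts after Rohan ends.
Marcus starts before Amara ends → Amara and Marcus overlap.
Kenji starts after Amara ends, so nothing later overlaps Amara either.
Kenji starts before Marcus ends → Marcus and Kenji overlap.
Priya starts after Marcus ends.
Priya starts before Kenji ends → Kenji and Priya overlap.
Overlapping pairs: Amara & Marcus, Amara & Rohan, Kenji & Marcus, Kenji & Priya, Kenji & Rohan, Marcus & Rohan — 6 in total.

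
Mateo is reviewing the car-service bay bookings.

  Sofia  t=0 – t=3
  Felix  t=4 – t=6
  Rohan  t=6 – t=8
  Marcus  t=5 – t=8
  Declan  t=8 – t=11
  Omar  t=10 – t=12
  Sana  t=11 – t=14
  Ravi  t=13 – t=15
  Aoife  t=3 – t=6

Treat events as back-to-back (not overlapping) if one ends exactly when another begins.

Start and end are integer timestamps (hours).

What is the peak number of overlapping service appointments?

Sweep the timeline, counting +1 at each start and −1 at each end (ends before starts at a tie):
t=0 start Sofia → 1
t=3 end Sofia → 0
t=3 start Aoife → 1
t=4 start Felix → 2
t=5 start Marcus → 3
t=6 end Aoife → 2
t=6 end Felix → 1
t=6 start Rohan → 2
t=8 end Marcus → 1
t=8 end Rohan → 0
t=8 start Declan → 1
t=10 start Omar → 2
t=11 end Declan → 1
t=11 start Sana → 2
t=12 end Omar → 1
t=13 start Ravi → 2
t=14 end Sana → 1
t=15 end Ravi → 0
Peak is 3, at t=5 (Aoife, Felix, Marcus).

3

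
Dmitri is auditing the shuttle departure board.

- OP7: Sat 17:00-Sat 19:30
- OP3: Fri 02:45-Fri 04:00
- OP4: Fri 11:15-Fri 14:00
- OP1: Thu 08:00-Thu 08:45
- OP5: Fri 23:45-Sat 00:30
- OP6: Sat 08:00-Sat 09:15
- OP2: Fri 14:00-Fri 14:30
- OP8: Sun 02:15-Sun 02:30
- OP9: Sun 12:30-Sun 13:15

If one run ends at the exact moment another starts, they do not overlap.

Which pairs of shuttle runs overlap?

Sorted by start: OP1, OP3, OP4, OP2, OP5, OP6, OP7, OP8, OP9.
OP3 starts after OP1 ends — done with OP1.
OP4 starts after OP3 ends — done with OP3.
OP2 starts exactly when OP4 ends (back-to-back, no overlap) — done with OP4.
OP5 starts after OP2 ends — done with OP2.
OP6 starts after OP5 ends — done with OP5.
OP7 starts after OP6 ends — done with OP6.
OP8 starts after OP7 ends — done with OP7.
OP9 starts after OP8 ends.

no conflicts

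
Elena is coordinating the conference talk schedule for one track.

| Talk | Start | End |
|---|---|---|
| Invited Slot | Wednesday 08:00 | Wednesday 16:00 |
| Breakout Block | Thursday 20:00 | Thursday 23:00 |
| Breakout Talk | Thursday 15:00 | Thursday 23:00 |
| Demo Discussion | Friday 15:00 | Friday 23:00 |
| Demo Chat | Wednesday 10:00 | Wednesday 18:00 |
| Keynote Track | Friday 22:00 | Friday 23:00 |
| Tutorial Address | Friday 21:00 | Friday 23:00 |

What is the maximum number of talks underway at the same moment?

3

Sort all start/end points and keep a running count:
Wednesday 08:00 start Invited Slot → 1
Wednesday 10:00 start Demo Chat → 2
Wednesday 16:00 end Invited Slot → 1
Wednesday 18:00 end Demo Chat → 0
Thursday 15:00 start Breakout Talk → 1
Thursday 20:00 start Breakout Block → 2
Thursday 23:00 end Breakout Block → 1
Thursday 23:00 end Breakout Talk → 0
Friday 15:00 start Demo Discussion → 1
Friday 21:00 start Tutorial Address → 2
Friday 22:00 start Keynote Track → 3
Friday 23:00 end Demo Discussion → 2
Friday 23:00 end Keynote Track → 1
Friday 23:00 end Tutorial Address → 0
Peak is 3, at Friday 22:00 (Demo Discussion, Keynote Track, Tutorial Address).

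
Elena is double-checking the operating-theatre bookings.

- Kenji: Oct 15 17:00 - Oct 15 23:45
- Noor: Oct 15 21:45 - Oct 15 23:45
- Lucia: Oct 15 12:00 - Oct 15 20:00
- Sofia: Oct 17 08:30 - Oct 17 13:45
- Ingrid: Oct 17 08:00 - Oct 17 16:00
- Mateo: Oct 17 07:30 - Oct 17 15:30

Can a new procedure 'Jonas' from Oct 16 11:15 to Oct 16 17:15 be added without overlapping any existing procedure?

Yes — the slot is free

Lucia: ends Oct 15 20:00 at or before Jonas starts Oct 16 11:15 → clear.
Kenji: ends Oct 15 23:45 at or before Jonas starts Oct 16 11:15 → clear.
Noor: ends Oct 15 23:45 at or before Jonas starts Oct 16 11:15 → clear.
Mateo: starts Oct 17 07:30 at or after Jonas ends Oct 16 17:15 → clear.
Ingrid: starts Oct 17 08:00 at or after Jonas ends Oct 16 17:15 → clear.
Sofia: starts Oct 17 08:30 at or after Jonas ends Oct 16 17:15 → clear.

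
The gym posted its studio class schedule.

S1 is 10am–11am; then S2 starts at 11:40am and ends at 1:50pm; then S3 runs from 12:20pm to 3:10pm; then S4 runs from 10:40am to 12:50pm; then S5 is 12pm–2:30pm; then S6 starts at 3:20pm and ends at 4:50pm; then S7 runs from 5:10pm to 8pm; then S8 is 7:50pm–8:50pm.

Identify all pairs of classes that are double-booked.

Sorted by start: S1, S4, S2, S5, S3, S6, S7, S8.
S4 starts before S1 ends → S1 and S4 overlap.
S2 starts after S1 ends, so S1 has no further overlaps.
S2 starts before S4 ends → S4 and S2 overlap.
S5 starts before S4 ends → S4 and S5 overlap.
S3 starts before S4 ends → S4 and S3 overlap.
S6 starts after S4 ends, so S4 has no further overlaps.
S5 starts before S2 ends → S2 and S5 overlap.
S3 starts before S2 ends → S2 and S3 overlap.
S6 starts after S2 ends, so S2 has no further overlaps.
S3 starts before S5 ends → S5 and S3 overlap.
S6 starts after S5 ends, so S5 has no further overlaps.
S6 starts after S3 ends, so S3 has no further overlaps.
S7 starts after S6 ends, so S6 has no further overlaps.
S8 starts before S7 ends → S7 and S8 overlap.

S1 & S4, S2 & S3, S2 & S4, S2 & S5, S3 & S4, S3 & S5, S4 & S5, S7 & S8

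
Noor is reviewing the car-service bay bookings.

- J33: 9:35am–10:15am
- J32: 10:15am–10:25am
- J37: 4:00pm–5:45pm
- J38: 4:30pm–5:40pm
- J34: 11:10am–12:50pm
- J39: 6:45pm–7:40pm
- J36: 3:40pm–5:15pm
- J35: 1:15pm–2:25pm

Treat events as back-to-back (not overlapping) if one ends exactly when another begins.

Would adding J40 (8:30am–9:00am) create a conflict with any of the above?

J33: starts 9:35am at or after J40 ends 9:00am → clear.
J32: starts 10:15am at or after J40 ends 9:00am → clear.
J34: starts 11:10am at or after J40 ends 9:00am → clear.
J35: starts 1:15pm at or after J40 ends 9:00am → clear.
J36: starts 3:40pm at or after J40 ends 9:00am → clear.
J37: starts 4:00pm at or after J40 ends 9:00am → clear.
J38: starts 4:30pm at or after J40 ends 9:00am → clear.
J39: starts 6:45pm at or after J40 ends 9:00am → clear.

No — it doesn't clash with anything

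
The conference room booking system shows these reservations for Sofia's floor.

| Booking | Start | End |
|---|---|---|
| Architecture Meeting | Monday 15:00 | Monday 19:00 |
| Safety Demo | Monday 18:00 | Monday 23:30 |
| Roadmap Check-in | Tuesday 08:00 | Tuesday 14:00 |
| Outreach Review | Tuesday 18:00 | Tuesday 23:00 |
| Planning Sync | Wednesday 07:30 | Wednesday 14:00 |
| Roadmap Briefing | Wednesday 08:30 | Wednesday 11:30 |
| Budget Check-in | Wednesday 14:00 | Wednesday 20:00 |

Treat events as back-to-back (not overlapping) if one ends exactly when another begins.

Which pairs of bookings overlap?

Sorted by start: Architecture Meeting, Safety Demo, Roadmap Check-in, Outreach Review, Planning Sync, Roadmap Briefing, Budget Check-in.
Safety Demo starts before Architecture Meeting ends → Architecture Meeting and Safety Demo overlap.
Roadmap Check-in starts after Architecture Meeting ends — done with Architecture Meeting.
Roadmap Check-in starts after Safety Demo ends — done with Safety Demo.
Outreach Review starts after Roadmap Check-in ends — done with Roadmap Check-in.
Planning Sync starts after Outreach Review ends — done with Outreach Review.
Roadmap Briefing starts before Planning Sync ends → Planning Sync and Roadmap Briefing overlap.
Budget Check-in starts exactly when Planning Sync ends (back-to-back, no overlap).
Budget Check-in starts after Roadmap Briefing ends.

Architecture Meeting & Safety Demo, Planning Sync & Roadmap Briefing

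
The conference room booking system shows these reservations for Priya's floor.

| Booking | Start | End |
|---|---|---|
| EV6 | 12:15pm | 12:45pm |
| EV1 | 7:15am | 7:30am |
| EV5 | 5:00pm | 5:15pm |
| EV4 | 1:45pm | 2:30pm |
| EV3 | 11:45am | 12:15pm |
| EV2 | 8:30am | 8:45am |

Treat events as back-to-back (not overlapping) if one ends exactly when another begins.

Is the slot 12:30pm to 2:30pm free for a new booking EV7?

EV1: ends 7:30am at or before EV7 starts 12:30pm → clear.
EV2: ends 8:45am at or before EV7 starts 12:30pm → clear.
EV3: ends 12:15pm at or before EV7 starts 12:30pm → clear.
EV6: starts 12:15pm before EV7 ends 2:30pm, and ends 12:45pm after EV7 starts 12:30pm → overlap.
EV4: starts 1:45pm before EV7 ends 2:30pm, and ends 2:30pm after EV7 starts 12:30pm → overlap.
EV5: starts 5:00pm at or after EV7 ends 2:30pm → clear.
EV7 overlaps EV4, EV6.

No — it overlaps EV4, EV6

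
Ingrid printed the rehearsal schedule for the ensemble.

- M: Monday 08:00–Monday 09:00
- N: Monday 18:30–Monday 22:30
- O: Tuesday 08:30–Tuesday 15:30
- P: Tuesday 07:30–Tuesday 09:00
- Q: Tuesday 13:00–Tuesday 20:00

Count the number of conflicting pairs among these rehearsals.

Sorted by start: M, N, P, O, Q.
N starts after M ends; M is clear from here.
P starts after N ends; N is clear from here.
O starts before P ends → P and O overlap.
Q starts after P ends.
Q starts before O ends → O and Q overlap.
Overlapping pairs: O & P, O & Q — 2 in total.

2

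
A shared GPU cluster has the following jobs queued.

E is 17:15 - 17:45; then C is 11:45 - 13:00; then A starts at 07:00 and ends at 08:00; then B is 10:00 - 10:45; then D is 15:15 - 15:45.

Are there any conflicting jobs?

Check each pair: they overlap iff neither finishes before the other starts.
Sorted by start: A, B, C, D, E.
B starts after A ends, so nothing later overlaps A either.
C starts after B ends, so nothing later overlaps B either.
D starts after C ends, so nothing later overlaps C either.
E starts after D ends.
Every pair is clear; the schedule has no overlaps.

No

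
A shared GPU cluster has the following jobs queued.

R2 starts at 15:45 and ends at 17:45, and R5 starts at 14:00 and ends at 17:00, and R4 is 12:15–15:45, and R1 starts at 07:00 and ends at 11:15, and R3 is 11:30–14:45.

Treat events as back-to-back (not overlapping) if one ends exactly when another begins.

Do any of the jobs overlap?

Yes

Check each pair: they overlap iff neither finishes before the other starts.
Sorted by start: R1, R3, R4, R5, R2.
R3 starts after R1 ends; R1 is clear from here.
R4 starts before R3 ends → R3 and R4 overlap.
That's a conflict, so the schedule is not conflict-free.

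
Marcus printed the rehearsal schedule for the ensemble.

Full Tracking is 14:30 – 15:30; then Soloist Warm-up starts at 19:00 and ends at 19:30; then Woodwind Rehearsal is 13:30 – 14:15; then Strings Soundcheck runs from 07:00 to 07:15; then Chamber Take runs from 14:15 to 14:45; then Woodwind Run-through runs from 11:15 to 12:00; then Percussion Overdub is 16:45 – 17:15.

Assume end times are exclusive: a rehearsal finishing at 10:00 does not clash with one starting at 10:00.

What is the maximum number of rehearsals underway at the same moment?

2

Sweep the timeline, counting +1 at each start and −1 at each end (ends before starts at a tie):
07:00 start Strings Soundcheck → 1
07:15 end Strings Soundcheck → 0
11:15 start Woodwind Run-through → 1
12:00 end Woodwind Run-through → 0
13:30 start Woodwind Rehearsal → 1
14:15 end Woodwind Rehearsal → 0
14:15 start Chamber Take → 1
14:30 start Full Tracking → 2
14:45 end Chamber Take → 1
15:30 end Full Tracking → 0
16:45 start Percussion Overdub → 1
17:15 end Percussion Overdub → 0
19:00 start Soloist Warm-up → 1
19:30 end Soloist Warm-up → 0
Peak is 2, at 14:30 (Chamber Take, Full Tracking).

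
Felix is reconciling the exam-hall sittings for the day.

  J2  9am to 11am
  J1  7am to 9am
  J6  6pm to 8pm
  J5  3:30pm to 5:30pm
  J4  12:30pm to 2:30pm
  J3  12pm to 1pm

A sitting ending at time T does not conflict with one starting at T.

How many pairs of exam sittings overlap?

1

Sorted by start: J1, J2, J3, J4, J5, J6.
J2 starts exactly when J1 ends (back-to-back, no overlap), so J1 has no further overlaps.
J3 starts after J2 ends, so J2 has no further overlaps.
J4 starts before J3 ends → J3 and J4 overlap.
J5 starts after J3 ends, so J3 has no further overlaps.
J5 starts after J4 ends, so J4 has no further overlaps.
J6 starts after J5 ends.
Overlapping pairs: J3 & J4 — 1 in total.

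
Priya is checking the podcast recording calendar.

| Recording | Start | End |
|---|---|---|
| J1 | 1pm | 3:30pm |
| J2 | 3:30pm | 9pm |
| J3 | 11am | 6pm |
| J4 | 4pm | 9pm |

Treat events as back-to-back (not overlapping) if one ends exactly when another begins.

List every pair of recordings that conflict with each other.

J1 & J3, J2 & J3, J2 & J4, J3 & J4

Sorted by start: J3, J1, J2, J4.
J1 starts before J3 ends → J3 and J1 overlap.
J2 starts before J3 ends → J3 and J2 overlap.
J4 starts before J3 ends → J3 and J4 overlap.
J2 starts exactly when J1 ends (back-to-back, no overlap); J1 is clear from here.
J4 starts before J2 ends → J2 and J4 overlap.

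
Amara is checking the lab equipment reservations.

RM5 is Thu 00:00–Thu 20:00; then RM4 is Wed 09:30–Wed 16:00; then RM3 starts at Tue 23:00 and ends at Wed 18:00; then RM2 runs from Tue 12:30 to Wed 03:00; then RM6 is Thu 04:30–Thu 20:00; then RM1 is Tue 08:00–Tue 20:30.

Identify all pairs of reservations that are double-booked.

RM1 & RM2, RM2 & RM3, RM3 & RM4, RM5 & RM6

Sorted by start: RM1, RM2, RM3, RM4, RM5, RM6.
RM2 starts before RM1 ends → RM1 and RM2 overlap.
RM3 starts after RM1 ends, so nothing later overlaps RM1 either.
RM3 starts before RM2 ends → RM2 and RM3 overlap.
RM4 starts after RM2 ends, so nothing later overlaps RM2 either.
RM4 starts before RM3 ends → RM3 and RM4 overlap.
RM5 starts after RM3 ends, so nothing later overlaps RM3 either.
RM5 starts after RM4 ends, so nothing later overlaps RM4 either.
RM6 starts before RM5 ends → RM5 and RM6 overlap.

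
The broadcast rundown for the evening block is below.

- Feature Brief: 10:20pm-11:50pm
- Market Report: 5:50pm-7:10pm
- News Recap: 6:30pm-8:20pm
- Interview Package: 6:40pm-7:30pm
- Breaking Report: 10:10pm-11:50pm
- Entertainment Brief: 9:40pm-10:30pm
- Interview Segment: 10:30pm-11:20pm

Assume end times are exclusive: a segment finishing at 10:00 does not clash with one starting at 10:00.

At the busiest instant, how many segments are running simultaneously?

3

Walk through starts and ends in time order (an end at T is processed before a start at T):
5:50pm start Market Report → 1
6:30pm start News Recap → 2
6:40pm start Interview Package → 3
7:10pm end Market Report → 2
7:30pm end Interview Package → 1
8:20pm end News Recap → 0
9:40pm start Entertainment Brief → 1
10:10pm start Breaking Report → 2
10:20pm start Feature Brief → 3
10:30pm end Entertainment Brief → 2
10:30pm start Interview Segment → 3
11:20pm end Interview Segment → 2
11:50pm end Breaking Report → 1
11:50pm end Feature Brief → 0
Peak is 3, at 6:40pm (Interview Package, Market Report, News Recap).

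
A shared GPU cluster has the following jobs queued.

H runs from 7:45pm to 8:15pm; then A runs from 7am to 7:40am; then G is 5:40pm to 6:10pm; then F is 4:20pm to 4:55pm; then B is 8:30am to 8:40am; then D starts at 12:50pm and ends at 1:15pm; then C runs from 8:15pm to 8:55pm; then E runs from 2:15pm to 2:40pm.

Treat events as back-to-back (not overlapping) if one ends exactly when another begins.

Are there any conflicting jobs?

No

Sorted by start: A, B, D, E, F, G, H, C.
B starts after A ends, so nothing later overlaps A either.
D starts after B ends, so nothing later overlaps B either.
E starts after D ends, so nothing later overlaps D either.
F starts after E ends, so nothing later overlaps E either.
G starts after F ends, so nothing later overlaps F either.
H starts after G ends, so nothing later overlaps G either.
C starts exactly when H ends (back-to-back, no overlap).
Every pair is clear; the schedule has no overlaps.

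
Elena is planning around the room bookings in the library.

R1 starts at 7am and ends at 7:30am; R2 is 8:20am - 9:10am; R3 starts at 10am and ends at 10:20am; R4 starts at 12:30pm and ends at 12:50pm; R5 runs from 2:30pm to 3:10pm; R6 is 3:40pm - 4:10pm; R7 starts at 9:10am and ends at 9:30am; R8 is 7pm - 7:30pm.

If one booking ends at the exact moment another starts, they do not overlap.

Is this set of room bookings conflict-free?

Yes

Check each pair: they overlap iff neither finishes before the other starts.
Sorted by start: R1, R2, R7, R3, R4, R5, R6, R8.
R2 starts after R1 ends, so nothing later overlaps R1 either.
R7 starts exactly when R2 ends (back-to-back, no overlap), so nothing later overlaps R2 either.
R3 starts after R7 ends, so nothing later overlaps R7 either.
R4 starts after R3 ends, so nothing later overlaps R3 either.
R5 starts after R4 ends, so nothing later overlaps R4 either.
R6 starts after R5 ends, so nothing later overlaps R5 either.
R8 starts after R6 ends.
Every pair is clear; the schedule has no overlaps.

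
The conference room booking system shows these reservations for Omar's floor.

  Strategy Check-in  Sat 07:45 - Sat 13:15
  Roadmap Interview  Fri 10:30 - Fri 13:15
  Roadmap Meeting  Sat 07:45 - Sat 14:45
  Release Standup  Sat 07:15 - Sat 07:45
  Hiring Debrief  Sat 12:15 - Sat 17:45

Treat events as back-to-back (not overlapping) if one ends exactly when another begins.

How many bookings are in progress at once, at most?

3

Sort all start/end points and keep a running count:
Fri 10:30 start Roadmap Interview → 1
Fri 13:15 end Roadmap Interview → 0
Sat 07:15 start Release Standup → 1
Sat 07:45 end Release Standup → 0
Sat 07:45 start Roadmap Meeting → 1
Sat 07:45 start Strategy Check-in → 2
Sat 12:15 start Hiring Debrief → 3
Sat 13:15 end Strategy Check-in → 2
Sat 14:45 end Roadmap Meeting → 1
Sat 17:45 end Hiring Debrief → 0
Peak is 3, at Sat 12:15 (Hiring Debrief, Roadmap Meeting, Strategy Check-in).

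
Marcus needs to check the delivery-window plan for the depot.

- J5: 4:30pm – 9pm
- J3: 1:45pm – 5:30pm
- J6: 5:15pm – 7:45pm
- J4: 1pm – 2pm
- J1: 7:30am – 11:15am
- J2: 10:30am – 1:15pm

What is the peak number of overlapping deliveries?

Sweep the timeline, counting +1 at each start and −1 at each end (ends before starts at a tie):
7:30am start J1 → 1
10:30am start J2 → 2
11:15am end J1 → 1
1pm start J4 → 2
1:15pm end J2 → 1
1:45pm start J3 → 2
2pm end J4 → 1
4:30pm start J5 → 2
5:15pm start J6 → 3
5:30pm end J3 → 2
7:45pm end J6 → 1
9pm end J5 → 0
Peak is 3, at 5:15pm (J3, J5, J6).

3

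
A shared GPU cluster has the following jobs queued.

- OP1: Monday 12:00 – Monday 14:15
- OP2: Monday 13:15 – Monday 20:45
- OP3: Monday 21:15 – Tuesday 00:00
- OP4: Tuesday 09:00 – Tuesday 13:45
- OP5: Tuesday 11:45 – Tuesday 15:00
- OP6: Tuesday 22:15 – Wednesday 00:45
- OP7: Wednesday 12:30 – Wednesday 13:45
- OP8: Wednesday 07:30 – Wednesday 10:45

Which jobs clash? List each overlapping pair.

Sorted by start: OP1, OP2, OP3, OP4, OP5, OP6, OP8, OP7.
OP2 starts before OP1 ends → OP1 and OP2 overlap.
OP3 starts after OP1 ends, so OP1 has no further overlaps.
OP3 starts after OP2 ends, so OP2 has no further overlaps.
OP4 starts after OP3 ends, so OP3 has no further overlaps.
OP5 starts before OP4 ends → OP4 and OP5 overlap.
OP6 starts after OP4 ends, so OP4 has no further overlaps.
OP6 starts after OP5 ends, so OP5 has no further overlaps.
OP8 starts after OP6 ends, so OP6 has no further overlaps.
OP7 starts after OP8 ends.

OP1 & OP2, OP4 & OP5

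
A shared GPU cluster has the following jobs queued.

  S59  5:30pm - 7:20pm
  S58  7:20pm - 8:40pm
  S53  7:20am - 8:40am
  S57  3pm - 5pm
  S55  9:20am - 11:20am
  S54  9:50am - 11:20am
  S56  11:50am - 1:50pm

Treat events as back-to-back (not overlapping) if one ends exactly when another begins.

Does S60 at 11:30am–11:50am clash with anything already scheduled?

No — it doesn't clash with anything

S53: ends 8:40am at or before S60 starts 11:30am → clear.
S55: ends 11:20am at or before S60 starts 11:30am → clear.
S54: ends 11:20am at or before S60 starts 11:30am → clear.
S56: starts 11:50am at or after S60 ends 11:50am → clear.
S57: starts 3pm at or after S60 ends 11:50am → clear.
S59: starts 5:30pm at or after S60 ends 11:50am → clear.
S58: starts 7:20pm at or after S60 ends 11:50am → clear.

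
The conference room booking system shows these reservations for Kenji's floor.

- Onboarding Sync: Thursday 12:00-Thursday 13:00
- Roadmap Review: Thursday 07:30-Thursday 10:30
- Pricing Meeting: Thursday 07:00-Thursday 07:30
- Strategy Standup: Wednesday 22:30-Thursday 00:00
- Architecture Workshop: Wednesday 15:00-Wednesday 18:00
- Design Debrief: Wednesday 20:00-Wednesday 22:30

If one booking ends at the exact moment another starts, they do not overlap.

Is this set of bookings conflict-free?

Sorted by start: Architecture Workshop, Design Debrief, Strategy Standup, Pricing Meeting, Roadmap Review, Onboarding Sync.
Design Debrief starts after Architecture Workshop ends — done with Architecture Workshop.
Strategy Standup starts exactly when Design Debrief ends (back-to-back, no overlap) — done with Design Debrief.
Pricing Meeting starts after Strategy Standup ends — done with Strategy Standup.
Roadmap Review starts exactly when Pricing Meeting ends (back-to-back, no overlap) — done with Pricing Meeting.
Onboarding Sync starts after Roadmap Review ends.
Every pair is clear; the schedule has no overlaps.

Yes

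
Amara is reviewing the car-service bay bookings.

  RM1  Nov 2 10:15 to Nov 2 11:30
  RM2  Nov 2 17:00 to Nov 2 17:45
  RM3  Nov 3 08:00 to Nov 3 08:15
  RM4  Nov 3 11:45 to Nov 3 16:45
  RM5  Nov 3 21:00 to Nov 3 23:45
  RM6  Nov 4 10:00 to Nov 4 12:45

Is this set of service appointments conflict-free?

Yes

Two intervals overlap when each starts before the other ends.
Sorted by start: RM1, RM2, RM3, RM4, RM5, RM6.
RM2 starts after RM1 ends; RM1 is clear from here.
RM3 starts after RM2 ends; RM2 is clear from here.
RM4 starts after RM3 ends; RM3 is clear from here.
RM5 starts after RM4 ends; RM4 is clear from here.
RM6 starts after RM5 ends.
Every pair is clear; the schedule has no overlaps.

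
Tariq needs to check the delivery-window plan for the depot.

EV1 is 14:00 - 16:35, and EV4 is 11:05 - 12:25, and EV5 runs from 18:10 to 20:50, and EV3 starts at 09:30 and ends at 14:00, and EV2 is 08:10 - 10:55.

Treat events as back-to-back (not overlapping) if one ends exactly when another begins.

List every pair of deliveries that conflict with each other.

Sorted by start: EV2, EV3, EV4, EV1, EV5.
EV3 starts before EV2 ends → EV2 and EV3 overlap.
EV4 starts after EV2 ends, so nothing later overlaps EV2 either.
EV4 starts before EV3 ends → EV3 and EV4 overlap.
EV1 starts exactly when EV3 ends (back-to-back, no overlap), so nothing later overlaps EV3 either.
EV1 starts after EV4 ends, so nothing later overlaps EV4 either.
EV5 starts after EV1 ends.

EV2 & EV3, EV3 & EV4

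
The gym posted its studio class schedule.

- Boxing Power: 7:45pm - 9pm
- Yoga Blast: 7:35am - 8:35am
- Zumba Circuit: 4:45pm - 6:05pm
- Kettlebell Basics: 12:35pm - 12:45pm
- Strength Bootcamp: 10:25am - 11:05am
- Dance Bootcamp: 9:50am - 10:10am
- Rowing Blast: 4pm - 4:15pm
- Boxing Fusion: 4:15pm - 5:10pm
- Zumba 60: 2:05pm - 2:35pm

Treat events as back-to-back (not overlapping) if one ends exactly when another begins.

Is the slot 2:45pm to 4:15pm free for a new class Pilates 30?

No — it overlaps Rowing Blast

Yoga Blast: ends 8:35am at or before Pilates 30 starts 2:45pm → clear.
Dance Bootcamp: ends 10:10am at or before Pilates 30 starts 2:45pm → clear.
Strength Bootcamp: ends 11:05am at or before Pilates 30 starts 2:45pm → clear.
Kettlebell Basics: ends 12:45pm at or before Pilates 30 starts 2:45pm → clear.
Zumba 60: ends 2:35pm at or before Pilates 30 starts 2:45pm → clear.
Rowing Blast: starts 4pm before Pilates 30 ends 4:15pm, and ends 4:15pm after Pilates 30 starts 2:45pm → overlap.
Boxing Fusion: starts 4:15pm at or after Pilates 30 ends 4:15pm → clear.
Zumba Circuit: starts 4:45pm at or after Pilates 30 ends 4:15pm → clear.
Boxing Power: starts 7:45pm at or after Pilates 30 ends 4:15pm → clear.
Pilates 30 overlaps Rowing Blast.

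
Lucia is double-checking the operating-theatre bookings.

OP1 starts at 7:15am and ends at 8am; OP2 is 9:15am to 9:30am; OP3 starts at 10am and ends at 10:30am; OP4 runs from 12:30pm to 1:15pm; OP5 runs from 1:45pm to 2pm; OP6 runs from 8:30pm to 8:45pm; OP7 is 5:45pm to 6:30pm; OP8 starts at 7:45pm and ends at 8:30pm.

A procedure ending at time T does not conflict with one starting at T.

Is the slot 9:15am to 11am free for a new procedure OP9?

OP1: ends 8am at or before OP9 starts 9:15am → clear.
OP2: starts 9:15am before OP9 ends 11am, and ends 9:30am after OP9 starts 9:15am → overlap.
OP3: starts 10am before OP9 ends 11am, and ends 10:30am after OP9 starts 9:15am → overlap.
OP4: starts 12:30pm at or after OP9 ends 11am → clear.
OP5: starts 1:45pm at or after OP9 ends 11am → clear.
OP7: starts 5:45pm at or after OP9 ends 11am → clear.
OP8: starts 7:45pm at or after OP9 ends 11am → clear.
OP6: starts 8:30pm at or after OP9 ends 11am → clear.
OP9 overlaps OP2, OP3.

No — it overlaps OP2, OP3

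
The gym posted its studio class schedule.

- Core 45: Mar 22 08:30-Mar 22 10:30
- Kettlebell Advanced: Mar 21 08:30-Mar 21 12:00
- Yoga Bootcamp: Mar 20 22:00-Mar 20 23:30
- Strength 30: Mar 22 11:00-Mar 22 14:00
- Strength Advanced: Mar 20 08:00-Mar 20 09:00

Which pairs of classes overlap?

Sorted by start: Strength Advanced, Yoga Bootcamp, Kettlebell Advanced, Core 45, Strength 30.
Yoga Bootcamp starts after Strength Advanced ends; Strength Advanced is clear from here.
Kettlebell Advanced starts after Yoga Bootcamp ends; Yoga Bootcamp is clear from here.
Core 45 starts after Kettlebell Advanced ends; Kettlebell Advanced is clear from here.
Strength 30 starts after Core 45 ends.

none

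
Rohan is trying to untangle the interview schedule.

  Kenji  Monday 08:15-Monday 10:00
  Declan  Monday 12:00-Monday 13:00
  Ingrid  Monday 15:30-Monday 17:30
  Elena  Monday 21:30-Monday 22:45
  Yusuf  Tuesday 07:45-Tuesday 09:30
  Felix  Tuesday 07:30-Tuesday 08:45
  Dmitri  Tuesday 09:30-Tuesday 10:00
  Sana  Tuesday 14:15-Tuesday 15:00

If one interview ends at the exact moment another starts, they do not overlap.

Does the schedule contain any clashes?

Yes

Sorted by start: Kenji, Declan, Ingrid, Elena, Felix, Yusuf, Dmitri, Sana.
Declan starts after Kenji ends, so nothing later overlaps Kenji either.
Ingrid starts after Declan ends, so nothing later overlaps Declan either.
Elena starts after Ingrid ends, so nothing later overlaps Ingrid either.
Felix starts after Elena ends, so nothing later overlaps Elena either.
Yusuf starts before Felix ends → Felix and Yusuf overlap.
That's a conflict, so the schedule is not conflict-free.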